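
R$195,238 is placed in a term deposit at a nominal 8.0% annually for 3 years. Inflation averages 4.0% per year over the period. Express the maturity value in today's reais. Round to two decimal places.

Nominal value at maturity: R$195,238 × (1 + 8.0%)^3 ≈ R$245,943.65.
Price-level factor over 3 years: (1 + 4.0%)^3 = 1.124864.
The maturity value deflated by that factor is the answer in today's purchasing power.

R$218,643.01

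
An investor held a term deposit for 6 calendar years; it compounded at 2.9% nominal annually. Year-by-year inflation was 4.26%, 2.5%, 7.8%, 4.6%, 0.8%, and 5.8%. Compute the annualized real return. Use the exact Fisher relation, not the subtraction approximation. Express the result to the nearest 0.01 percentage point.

-1.31%

Cumulative inflation factor: 1.0426 × 1.025 × 1.078 × 1.046 × 1.008 × 1.058 ≈ 1.28510.
Nominal growth factor: 1.18711. Real growth factor = 1.18711 / 1.28510 ≈ 0.92375.
Annualized: 0.92375^(1/6) − 1 ≈ -0.01313.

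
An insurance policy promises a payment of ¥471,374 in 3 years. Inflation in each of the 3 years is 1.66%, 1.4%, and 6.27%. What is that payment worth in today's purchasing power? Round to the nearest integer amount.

¥430,296

Price-level factor over 3 years: 1.0166 × 1.014 × 1.0627 ≈ 1.0954655915.
Purchasing power today: ¥471,374 divided by that factor.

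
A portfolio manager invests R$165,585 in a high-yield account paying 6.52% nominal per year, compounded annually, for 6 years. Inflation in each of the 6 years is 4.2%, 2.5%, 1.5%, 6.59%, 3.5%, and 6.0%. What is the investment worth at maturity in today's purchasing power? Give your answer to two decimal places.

R$190,804.07

Nominal value at maturity: R$165,585 × (1 + 6.52%)^6 ≈ R$241,884.44.
Price-level factor over 6 years: 1.042 × 1.025 × 1.015 × 1.0659 × 1.035 × 1.060 ≈ 1.2677111317.
The maturity value deflated by that factor is the answer in today's purchasing power.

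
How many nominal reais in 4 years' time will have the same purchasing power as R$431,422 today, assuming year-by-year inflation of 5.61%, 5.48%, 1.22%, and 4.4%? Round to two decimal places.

R$507,860.32

Cumulative price-level factor: 1.0561 × 1.0548 × 1.0122 × 1.044 ≈ 1.1771776159.
Multiplying R$431,422 by the price-level factor gives the future nominal sum.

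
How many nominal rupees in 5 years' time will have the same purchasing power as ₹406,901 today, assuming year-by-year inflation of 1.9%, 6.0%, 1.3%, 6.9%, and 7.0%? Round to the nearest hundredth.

₹509,260.20

Cumulative price-level factor: 1.019 × 1.060 × 1.013 × 1.069 × 1.070 ≈ 1.2515579912.
Multiplying ₹406,901 by the price-level factor gives the future nominal sum.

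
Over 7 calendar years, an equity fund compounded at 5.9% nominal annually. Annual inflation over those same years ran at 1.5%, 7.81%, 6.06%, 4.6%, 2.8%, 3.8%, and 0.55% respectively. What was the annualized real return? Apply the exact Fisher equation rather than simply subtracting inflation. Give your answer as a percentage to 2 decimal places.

1.98%

Cumulative inflation factor: 1.015 × 1.0781 × 1.0606 × 1.046 × 1.028 × 1.038 × 1.0055 ≈ 1.30251.
Nominal growth factor: 1.49373. Real growth factor = 1.49373 / 1.30251 ≈ 1.14681.
Annualized: 1.14681^(1/7) − 1 ≈ 0.01976.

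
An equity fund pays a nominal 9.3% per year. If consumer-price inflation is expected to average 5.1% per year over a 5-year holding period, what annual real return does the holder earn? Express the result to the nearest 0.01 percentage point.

With constant rates the annual real return is the same each year: (1+9.3%)/(1+5.1%) − 1 = 0.03996.

4.00%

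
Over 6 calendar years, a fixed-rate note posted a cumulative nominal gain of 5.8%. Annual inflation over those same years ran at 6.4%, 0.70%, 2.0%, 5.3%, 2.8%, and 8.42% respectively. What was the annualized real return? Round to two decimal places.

-3.16%

Cumulative inflation factor: 1.064 × 1.0070 × 1.020 × 1.053 × 1.028 × 1.0842 ≈ 1.28263.
Nominal growth factor: 1.05800. Real growth factor = 1.05800 / 1.28263 ≈ 0.82487.
Annualized: 0.82487^(1/6) − 1 ≈ -0.03158.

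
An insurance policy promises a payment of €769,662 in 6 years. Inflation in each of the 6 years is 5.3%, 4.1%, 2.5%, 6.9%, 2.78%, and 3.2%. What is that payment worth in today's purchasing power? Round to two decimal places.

€604,130.92

Price-level factor over 6 years: 1.053 × 1.041 × 1.025 × 1.069 × 1.0278 × 1.032 ≈ 1.2739986915.
Purchasing power today: €769,662 divided by that factor.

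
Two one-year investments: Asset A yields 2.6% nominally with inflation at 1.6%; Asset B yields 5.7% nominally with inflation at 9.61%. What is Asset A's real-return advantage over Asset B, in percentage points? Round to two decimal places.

4.55

Asset A real return: 1.026/1.016 − 1 = 0.984%.
Asset B real return: 1.057/1.0961 − 1 = -3.567%.
Difference: 0.984 − (-3.567) = 4.551 pp.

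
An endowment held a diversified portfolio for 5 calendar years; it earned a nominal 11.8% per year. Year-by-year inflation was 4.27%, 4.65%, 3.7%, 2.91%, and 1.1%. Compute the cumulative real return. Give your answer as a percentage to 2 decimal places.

Cumulative inflation factor: 1.0427 × 1.0465 × 1.037 × 1.0291 × 1.011 ≈ 1.17730.
Nominal growth factor: 1.74666. Real growth factor = 1.74666 / 1.17730 ≈ 1.48362.
Total real return ≈ 48.3621%.

48.36%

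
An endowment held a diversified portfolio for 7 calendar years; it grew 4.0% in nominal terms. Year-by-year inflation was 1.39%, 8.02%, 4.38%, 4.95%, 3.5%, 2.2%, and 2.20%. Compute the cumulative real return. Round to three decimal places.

-19.815%

Cumulative inflation factor: 1.0139 × 1.0802 × 1.0438 × 1.0495 × 1.035 × 1.022 × 1.0220 ≈ 1.29700.
Nominal growth factor: 1.04000. Real growth factor = 1.04000 / 1.29700 ≈ 0.80185.
Total real return ≈ -19.8152%.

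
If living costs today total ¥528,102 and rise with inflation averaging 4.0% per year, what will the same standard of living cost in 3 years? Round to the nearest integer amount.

¥594,043

Cumulative price-level factor: (1+4.0%)^3 = 1.124864.
The nominal amount required is ¥528,102 scaled up by that factor.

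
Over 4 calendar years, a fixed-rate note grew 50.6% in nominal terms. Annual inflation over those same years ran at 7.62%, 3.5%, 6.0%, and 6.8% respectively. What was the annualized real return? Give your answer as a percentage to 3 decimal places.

4.539%

Cumulative inflation factor: 1.0762 × 1.035 × 1.060 × 1.068 ≈ 1.26099.
Nominal growth factor: 1.50600. Real growth factor = 1.50600 / 1.26099 ≈ 1.19430.
Annualized: 1.19430^(1/4) − 1 ≈ 0.04539.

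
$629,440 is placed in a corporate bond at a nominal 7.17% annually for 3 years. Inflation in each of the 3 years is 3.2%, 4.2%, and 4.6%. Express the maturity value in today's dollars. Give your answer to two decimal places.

$688,802.84

Nominal value at maturity: $629,440 × (1 + 7.17%)^3 ≈ $774,772.20.
Price-level factor over 3 years: 1.032 × 1.042 × 1.046 = 1.124809824.
The maturity value deflated by that factor is the answer in today's purchasing power.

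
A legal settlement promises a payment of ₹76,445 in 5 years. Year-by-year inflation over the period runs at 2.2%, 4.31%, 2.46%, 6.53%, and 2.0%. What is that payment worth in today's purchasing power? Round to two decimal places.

₹64,408.89

Price-level factor over 5 years: 1.022 × 1.0431 × 1.0246 × 1.0653 × 1.020 ≈ 1.1868703799.
Purchasing power today: ₹76,445 divided by that factor.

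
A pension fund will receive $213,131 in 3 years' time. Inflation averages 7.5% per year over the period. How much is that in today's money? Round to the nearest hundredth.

Price-level factor over 3 years: (1 + 7.5%)^3 = 1.242296875.
Purchasing power today: $213,131 divided by that factor.

$171,562.05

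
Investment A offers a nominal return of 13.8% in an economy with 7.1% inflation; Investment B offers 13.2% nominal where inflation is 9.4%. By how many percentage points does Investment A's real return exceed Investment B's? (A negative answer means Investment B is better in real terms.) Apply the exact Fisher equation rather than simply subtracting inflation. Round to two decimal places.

Investment A real return: 1.138/1.071 − 1 = 6.256%.
Investment B real return: 1.132/1.094 − 1 = 3.473%.
Difference: 6.256 − 3.473 = 2.783 pp.

2.78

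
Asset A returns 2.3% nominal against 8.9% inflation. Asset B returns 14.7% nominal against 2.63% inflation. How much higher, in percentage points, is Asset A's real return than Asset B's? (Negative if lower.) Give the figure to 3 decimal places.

-17.821

Asset A real return: 1.023/1.089 − 1 = -6.0606%.
Asset B real return: 1.147/1.0263 − 1 = 11.7607%.
Difference: -6.0606 − 11.7607 = -17.8213 pp.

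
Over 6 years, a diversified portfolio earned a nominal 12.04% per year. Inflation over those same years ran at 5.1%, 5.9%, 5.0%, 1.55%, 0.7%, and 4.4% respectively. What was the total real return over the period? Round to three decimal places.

58.541%

Cumulative inflation factor: 1.051 × 1.059 × 1.050 × 1.0155 × 1.007 × 1.044 ≈ 1.24766.
Nominal growth factor: 1.97806. Real growth factor = 1.97806 / 1.24766 ≈ 1.58541.
Total real return ≈ 58.5407%.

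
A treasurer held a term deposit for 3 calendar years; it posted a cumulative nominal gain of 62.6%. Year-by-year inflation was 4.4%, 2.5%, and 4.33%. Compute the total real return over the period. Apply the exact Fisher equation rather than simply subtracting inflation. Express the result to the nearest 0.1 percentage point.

45.6%

Cumulative inflation factor: 1.044 × 1.025 × 1.0433 ≈ 1.11644.
Nominal growth factor: 1.62600. Real growth factor = 1.62600 / 1.11644 ≈ 1.45642.
Total real return ≈ 45.6421%.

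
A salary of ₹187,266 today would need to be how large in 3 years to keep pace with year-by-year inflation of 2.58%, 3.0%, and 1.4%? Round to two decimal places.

Cumulative price-level factor: 1.0258 × 1.030 × 1.014 = 1.071366036.
Multiplying ₹187,266 by the price-level factor gives the future nominal sum.

₹200,630.43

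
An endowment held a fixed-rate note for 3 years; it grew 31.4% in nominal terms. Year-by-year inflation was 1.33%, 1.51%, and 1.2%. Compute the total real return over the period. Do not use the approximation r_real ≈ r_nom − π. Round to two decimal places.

26.23%

Cumulative inflation factor: 1.0133 × 1.0151 × 1.012 ≈ 1.04094.
Nominal growth factor: 1.31400. Real growth factor = 1.31400 / 1.04094 ≈ 1.26232.
Total real return ≈ 26.2316%.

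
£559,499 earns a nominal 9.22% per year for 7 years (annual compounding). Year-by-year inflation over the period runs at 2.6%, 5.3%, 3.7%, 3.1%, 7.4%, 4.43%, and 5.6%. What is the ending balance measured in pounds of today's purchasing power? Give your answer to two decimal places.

£758,242.09

Nominal value at maturity: £559,499 × (1 + 9.22%)^7 ≈ £1,037,324.22.
Price-level factor over 7 years: 1.026 × 1.053 × 1.037 × 1.031 × 1.074 × 1.0443 × 1.056 ≈ 1.3680646817.
The maturity value deflated by that factor is the answer in today's purchasing power.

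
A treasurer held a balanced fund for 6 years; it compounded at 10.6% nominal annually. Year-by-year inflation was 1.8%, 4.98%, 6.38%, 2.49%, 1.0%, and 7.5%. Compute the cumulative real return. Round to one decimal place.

44.7%

Cumulative inflation factor: 1.018 × 1.0498 × 1.0638 × 1.0249 × 1.010 × 1.075 ≈ 1.26510.
Nominal growth factor: 1.83034. Real growth factor = 1.83034 / 1.26510 ≈ 1.44679.
Total real return ≈ 44.6789%.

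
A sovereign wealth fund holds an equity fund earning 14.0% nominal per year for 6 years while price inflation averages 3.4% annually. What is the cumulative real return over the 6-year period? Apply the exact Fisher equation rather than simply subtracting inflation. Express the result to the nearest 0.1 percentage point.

The annual real rate is (1+14.0%)/(1+3.4%) − 1 = 10.2515%.
Compounded over 6 years: (1 + 0.102515)^6 − 1 ≈ 0.79600.

79.6%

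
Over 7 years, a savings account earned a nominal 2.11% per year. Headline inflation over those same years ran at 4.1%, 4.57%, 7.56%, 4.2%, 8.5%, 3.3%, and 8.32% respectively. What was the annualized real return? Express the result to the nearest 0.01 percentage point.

-3.46%

Cumulative inflation factor: 1.041 × 1.0457 × 1.0756 × 1.042 × 1.085 × 1.033 × 1.0832 ≈ 1.48120.
Nominal growth factor: 1.15739. Real growth factor = 1.15739 / 1.48120 ≈ 0.78138.
Annualized: 0.78138^(1/7) − 1 ≈ -0.03463.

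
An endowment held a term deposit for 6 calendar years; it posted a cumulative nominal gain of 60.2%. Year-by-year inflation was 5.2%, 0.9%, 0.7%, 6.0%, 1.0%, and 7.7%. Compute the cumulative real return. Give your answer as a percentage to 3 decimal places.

29.982%

Cumulative inflation factor: 1.052 × 1.009 × 1.007 × 1.060 × 1.010 × 1.077 ≈ 1.23248.
Nominal growth factor: 1.60200. Real growth factor = 1.60200 / 1.23248 ≈ 1.29982.
Total real return ≈ 29.9820%.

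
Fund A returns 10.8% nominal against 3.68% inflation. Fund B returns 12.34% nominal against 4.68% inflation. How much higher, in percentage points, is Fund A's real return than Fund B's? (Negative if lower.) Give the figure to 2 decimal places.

-0.45

Fund A real return: 1.108/1.0368 − 1 = 6.867%.
Fund B real return: 1.1234/1.0468 − 1 = 7.318%.
Difference: 6.867 − 7.318 = -0.451 pp.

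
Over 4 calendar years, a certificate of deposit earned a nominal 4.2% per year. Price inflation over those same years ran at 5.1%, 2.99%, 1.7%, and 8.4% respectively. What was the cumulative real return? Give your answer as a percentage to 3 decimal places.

Cumulative inflation factor: 1.051 × 1.0299 × 1.017 × 1.084 ≈ 1.19330.
Nominal growth factor: 1.17888. Real growth factor = 1.17888 / 1.19330 ≈ 0.98792.
Total real return ≈ -1.2078%.

-1.208%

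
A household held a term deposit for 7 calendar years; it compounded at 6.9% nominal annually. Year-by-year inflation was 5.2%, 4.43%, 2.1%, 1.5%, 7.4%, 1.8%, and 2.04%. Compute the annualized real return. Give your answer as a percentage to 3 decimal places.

Cumulative inflation factor: 1.052 × 1.0443 × 1.021 × 1.015 × 1.074 × 1.018 × 1.0204 ≈ 1.27015.
Nominal growth factor: 1.59531. Real growth factor = 1.59531 / 1.27015 ≈ 1.25600.
Annualized: 1.25600^(1/7) − 1 ≈ 0.03310.

3.310%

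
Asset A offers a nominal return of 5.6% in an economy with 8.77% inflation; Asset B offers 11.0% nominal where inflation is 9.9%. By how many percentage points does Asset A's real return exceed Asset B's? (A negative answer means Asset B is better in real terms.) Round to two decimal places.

Asset A real return: 1.056/1.0877 − 1 = -2.914%.
Asset B real return: 1.110/1.099 − 1 = 1.001%.
Difference: -2.914 − 1.001 = -3.915 pp.

-3.92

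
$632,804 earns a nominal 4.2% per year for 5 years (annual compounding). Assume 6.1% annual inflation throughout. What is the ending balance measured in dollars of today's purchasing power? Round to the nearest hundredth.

$578,137.17

Nominal value at maturity: $632,804 × (1 + 4.2%)^5 ≈ $777,334.26.
Price-level factor over 5 years: (1 + 6.1%)^5 ≈ 1.3445498838.
The maturity value deflated by that factor is the answer in today's purchasing power.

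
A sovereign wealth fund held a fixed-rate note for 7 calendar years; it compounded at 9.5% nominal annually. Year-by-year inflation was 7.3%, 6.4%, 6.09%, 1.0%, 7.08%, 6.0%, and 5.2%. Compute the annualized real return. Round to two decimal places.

3.73%

Cumulative inflation factor: 1.073 × 1.064 × 1.0609 × 1.010 × 1.0708 × 1.060 × 1.052 ≈ 1.46072.
Nominal growth factor: 1.88755. Real growth factor = 1.88755 / 1.46072 ≈ 1.29221.
Annualized: 1.29221^(1/7) − 1 ≈ 0.03730.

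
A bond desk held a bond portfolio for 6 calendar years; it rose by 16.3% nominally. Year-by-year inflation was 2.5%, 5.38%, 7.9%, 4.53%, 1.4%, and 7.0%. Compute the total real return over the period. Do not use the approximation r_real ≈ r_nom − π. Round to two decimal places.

Cumulative inflation factor: 1.025 × 1.0538 × 1.079 × 1.0453 × 1.014 × 1.070 ≈ 1.32180.
Nominal growth factor: 1.16300. Real growth factor = 1.16300 / 1.32180 ≈ 0.87986.
Total real return ≈ -12.0140%.

-12.01%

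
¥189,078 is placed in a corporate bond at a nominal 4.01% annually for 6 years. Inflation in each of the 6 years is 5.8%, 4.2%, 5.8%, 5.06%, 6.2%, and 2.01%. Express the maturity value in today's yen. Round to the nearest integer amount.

Nominal value at maturity: ¥189,078 × (1 + 4.01%)^6 ≈ ¥239,382.
Price-level factor over 6 years: 1.058 × 1.042 × 1.058 × 1.0506 × 1.062 × 1.0201 ≈ 1.3275280771.
The maturity value deflated by that factor is the answer in today's purchasing power.

¥180,322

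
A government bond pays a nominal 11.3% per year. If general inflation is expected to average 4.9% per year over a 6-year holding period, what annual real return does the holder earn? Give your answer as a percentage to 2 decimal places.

6.10%

With constant rates the annual real return is the same each year: (1+11.3%)/(1+4.9%) − 1 = 0.06101.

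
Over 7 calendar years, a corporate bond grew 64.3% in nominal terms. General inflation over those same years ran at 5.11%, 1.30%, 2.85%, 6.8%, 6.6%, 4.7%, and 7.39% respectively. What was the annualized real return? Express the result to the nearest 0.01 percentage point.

2.29%

Cumulative inflation factor: 1.0511 × 1.0130 × 1.0285 × 1.068 × 1.066 × 1.047 × 1.0739 ≈ 1.40183.
Nominal growth factor: 1.64300. Real growth factor = 1.64300 / 1.40183 ≈ 1.17204.
Annualized: 1.17204^(1/7) − 1 ≈ 0.02294.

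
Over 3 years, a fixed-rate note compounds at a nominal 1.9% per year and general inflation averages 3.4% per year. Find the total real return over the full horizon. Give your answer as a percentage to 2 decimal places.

The annual real rate is (1+1.9%)/(1+3.4%) − 1 = -1.4507%.
Compounded over 3 years: (1 + -0.014507)^3 − 1 ≈ -0.04289.

-4.29%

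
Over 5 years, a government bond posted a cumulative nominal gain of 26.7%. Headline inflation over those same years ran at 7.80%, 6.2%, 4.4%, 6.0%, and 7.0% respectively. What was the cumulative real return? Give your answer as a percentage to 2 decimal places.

-6.54%

Cumulative inflation factor: 1.0780 × 1.062 × 1.044 × 1.060 × 1.070 ≈ 1.35561.
Nominal growth factor: 1.26700. Real growth factor = 1.26700 / 1.35561 ≈ 0.93464.
Total real return ≈ -6.5363%.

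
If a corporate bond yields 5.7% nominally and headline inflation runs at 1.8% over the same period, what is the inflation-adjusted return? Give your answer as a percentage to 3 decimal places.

3.831%

Real return via the Fisher equation: (1 + 5.7%)/(1 + 1.8%) − 1 = 1.057/1.018 − 1 ≈ 0.03831.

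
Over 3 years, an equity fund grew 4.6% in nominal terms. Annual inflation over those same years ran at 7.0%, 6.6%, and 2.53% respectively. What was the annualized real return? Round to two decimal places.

-3.65%

Cumulative inflation factor: 1.070 × 1.066 × 1.0253 ≈ 1.16948.
Nominal growth factor: 1.04600. Real growth factor = 1.04600 / 1.16948 ≈ 0.89442.
Annualized: 0.89442^(1/3) − 1 ≈ -0.03651.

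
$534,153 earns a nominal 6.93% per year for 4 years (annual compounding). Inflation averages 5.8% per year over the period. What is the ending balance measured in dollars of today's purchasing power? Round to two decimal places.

Nominal value at maturity: $534,153 × (1 + 6.93%)^4 ≈ $698,335.21.
Price-level factor over 4 years: (1 + 5.8%)^4 ≈ 1.2529757645.
Dividing the nominal maturity value by the price-level factor gives the value in today's money.

$557,341.35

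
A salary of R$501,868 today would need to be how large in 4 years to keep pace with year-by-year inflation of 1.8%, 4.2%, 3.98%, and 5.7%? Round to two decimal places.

R$585,099.60

Cumulative price-level factor: 1.018 × 1.042 × 1.0398 × 1.057 ≈ 1.1658436119.
The nominal amount required is R$501,868 scaled up by that factor.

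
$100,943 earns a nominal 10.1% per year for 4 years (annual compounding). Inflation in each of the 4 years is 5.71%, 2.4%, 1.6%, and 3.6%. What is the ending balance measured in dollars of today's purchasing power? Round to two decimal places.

Nominal value at maturity: $100,943 × (1 + 10.1%)^4 ≈ $148,328.80.
Price-level factor over 4 years: 1.0571 × 1.024 × 1.016 × 1.036 ≈ 1.1393823638.
Dividing the nominal maturity value by the price-level factor gives the value in today's money.

$130,183.51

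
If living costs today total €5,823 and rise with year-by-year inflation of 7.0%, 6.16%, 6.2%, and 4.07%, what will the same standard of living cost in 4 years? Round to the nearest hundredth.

Cumulative price-level factor: 1.070 × 1.0616 × 1.062 × 1.0407 ≈ 1.2554365227.
Multiplying €5,823 by the price-level factor gives the future nominal sum.

€7,310.41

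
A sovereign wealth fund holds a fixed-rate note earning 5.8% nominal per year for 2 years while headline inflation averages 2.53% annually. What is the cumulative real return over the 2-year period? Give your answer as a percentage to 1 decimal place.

6.5%

The annual real rate is (1+5.8%)/(1+2.53%) − 1 = 3.1893%.
Compounded over 2 years: (1 + 0.031893)^2 − 1 ≈ 0.06480.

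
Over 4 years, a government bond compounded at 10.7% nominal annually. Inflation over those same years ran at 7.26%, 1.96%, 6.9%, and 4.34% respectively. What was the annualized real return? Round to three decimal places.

5.335%

Cumulative inflation factor: 1.0726 × 1.0196 × 1.069 × 1.0434 ≈ 1.21982.
Nominal growth factor: 1.50173. Real growth factor = 1.50173 / 1.21982 ≈ 1.23110.
Annualized: 1.23110^(1/4) − 1 ≈ 0.05335.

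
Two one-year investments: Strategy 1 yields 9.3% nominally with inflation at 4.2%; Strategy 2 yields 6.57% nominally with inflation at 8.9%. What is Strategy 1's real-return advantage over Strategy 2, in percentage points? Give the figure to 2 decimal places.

Strategy 1 real return: 1.093/1.042 − 1 = 4.894%.
Strategy 2 real return: 1.0657/1.089 − 1 = -2.140%.
Difference: 4.894 − (-2.140) = 7.034 pp.

7.03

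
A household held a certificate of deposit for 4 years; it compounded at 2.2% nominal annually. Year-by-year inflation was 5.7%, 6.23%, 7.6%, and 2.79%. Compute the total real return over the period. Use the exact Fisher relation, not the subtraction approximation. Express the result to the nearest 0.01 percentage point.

-12.15%

Cumulative inflation factor: 1.057 × 1.0623 × 1.076 × 1.0279 ≈ 1.24190.
Nominal growth factor: 1.09095. Real growth factor = 1.09095 / 1.24190 ≈ 0.87845.
Total real return ≈ -12.1548%.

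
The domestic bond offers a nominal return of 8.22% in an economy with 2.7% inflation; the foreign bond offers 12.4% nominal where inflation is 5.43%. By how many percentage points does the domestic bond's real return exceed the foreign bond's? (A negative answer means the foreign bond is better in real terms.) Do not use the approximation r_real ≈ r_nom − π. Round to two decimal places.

The domestic bond real return: 1.0822/1.027 − 1 = 5.375%.
The foreign bond real return: 1.124/1.0543 − 1 = 6.611%.
Difference: 5.375 − 6.611 = -1.236 pp.

-1.24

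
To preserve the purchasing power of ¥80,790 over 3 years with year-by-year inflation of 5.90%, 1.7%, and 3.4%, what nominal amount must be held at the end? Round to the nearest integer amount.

Cumulative price-level factor: 1.0590 × 1.017 × 1.034 = 1.113621102.
The nominal amount required is ¥80,790 scaled up by that factor.

¥89,969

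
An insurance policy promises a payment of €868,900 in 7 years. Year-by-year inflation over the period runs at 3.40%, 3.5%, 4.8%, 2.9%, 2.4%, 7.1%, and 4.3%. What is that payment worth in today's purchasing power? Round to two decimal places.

Price-level factor over 7 years: 1.0340 × 1.035 × 1.048 × 1.029 × 1.024 × 1.071 × 1.043 ≈ 1.3201135289.
Purchasing power today: €868,900 divided by that factor.

€658,200.97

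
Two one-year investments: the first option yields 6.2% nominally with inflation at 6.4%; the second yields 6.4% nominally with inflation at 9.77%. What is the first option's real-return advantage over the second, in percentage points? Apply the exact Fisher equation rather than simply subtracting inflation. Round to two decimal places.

The first option real return: 1.062/1.064 − 1 = -0.188%.
The second real return: 1.064/1.0977 − 1 = -3.070%.
Difference: -0.188 − (-3.070) = 2.882 pp.

2.88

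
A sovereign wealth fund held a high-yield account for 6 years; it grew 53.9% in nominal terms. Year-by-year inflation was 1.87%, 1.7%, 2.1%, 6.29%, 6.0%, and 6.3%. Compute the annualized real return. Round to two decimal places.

Cumulative inflation factor: 1.0187 × 1.017 × 1.021 × 1.0629 × 1.060 × 1.063 ≈ 1.26685.
Nominal growth factor: 1.53900. Real growth factor = 1.53900 / 1.26685 ≈ 1.21483.
Annualized: 1.21483^(1/6) − 1 ≈ 0.03297.

3.30%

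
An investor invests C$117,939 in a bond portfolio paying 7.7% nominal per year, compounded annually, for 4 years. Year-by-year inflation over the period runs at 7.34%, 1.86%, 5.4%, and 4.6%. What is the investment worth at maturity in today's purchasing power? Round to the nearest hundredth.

C$131,638.43

Nominal value at maturity: C$117,939 × (1 + 7.7%)^4 ≈ C$158,679.29.
Price-level factor over 4 years: 1.0734 × 1.0186 × 1.054 × 1.046 ≈ 1.2054176833.
The maturity value deflated by that factor is the answer in today's purchasing power.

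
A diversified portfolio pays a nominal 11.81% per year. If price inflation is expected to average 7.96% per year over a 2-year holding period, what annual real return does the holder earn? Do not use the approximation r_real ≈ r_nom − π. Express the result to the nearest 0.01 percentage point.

3.57%

With constant rates the annual real return is the same each year: (1+11.81%)/(1+7.96%) − 1 = 0.03566.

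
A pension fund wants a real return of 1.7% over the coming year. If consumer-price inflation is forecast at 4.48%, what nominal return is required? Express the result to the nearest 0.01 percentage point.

By the Fisher equation, 1 + r_nom = (1 + 1.7%)(1 + 4.48%) = 1.017 × 1.0448 = 1.0625616.
So r_nom = 6.25616%.

6.26%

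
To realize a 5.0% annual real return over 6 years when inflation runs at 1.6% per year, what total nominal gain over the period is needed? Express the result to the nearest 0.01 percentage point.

47.40%

Required annual nominal rate: (1+5.0%)(1+1.6%) − 1 = 6.68%.
Cumulative over 6 years: (1 + 0.0668)^6 − 1 ≈ 0.47400.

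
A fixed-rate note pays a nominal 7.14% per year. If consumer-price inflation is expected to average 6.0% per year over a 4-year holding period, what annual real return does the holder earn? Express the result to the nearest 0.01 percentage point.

1.08%

With constant rates the annual real return is the same each year: (1+7.14%)/(1+6.0%) − 1 = 0.01075.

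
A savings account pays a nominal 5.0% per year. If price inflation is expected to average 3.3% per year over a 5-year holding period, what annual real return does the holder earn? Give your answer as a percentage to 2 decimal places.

With constant rates the annual real return is the same each year: (1+5.0%)/(1+3.3%) − 1 = 0.01646.

1.65%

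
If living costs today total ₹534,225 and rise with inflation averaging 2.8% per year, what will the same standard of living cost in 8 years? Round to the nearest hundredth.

₹666,298.94

Cumulative price-level factor: (1+2.8%)^8 ≈ 1.2472253153.
The nominal amount required is ₹534,225 scaled up by that factor.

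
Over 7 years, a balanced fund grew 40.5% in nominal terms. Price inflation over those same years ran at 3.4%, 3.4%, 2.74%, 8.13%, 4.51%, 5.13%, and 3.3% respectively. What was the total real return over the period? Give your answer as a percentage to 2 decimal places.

Cumulative inflation factor: 1.034 × 1.034 × 1.0274 × 1.0813 × 1.0451 × 1.0513 × 1.033 ≈ 1.34807.
Nominal growth factor: 1.40500. Real growth factor = 1.40500 / 1.34807 ≈ 1.04223.
Total real return ≈ 4.2233%.

4.22%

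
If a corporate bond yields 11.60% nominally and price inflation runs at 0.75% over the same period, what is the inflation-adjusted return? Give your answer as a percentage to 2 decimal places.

Real return via the Fisher equation: (1 + 11.60%)/(1 + 0.75%) − 1 = 1.1160/1.0075 − 1 ≈ 0.10769.

10.77%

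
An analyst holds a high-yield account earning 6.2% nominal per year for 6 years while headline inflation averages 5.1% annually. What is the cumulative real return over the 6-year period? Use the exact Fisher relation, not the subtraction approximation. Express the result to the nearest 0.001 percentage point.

The annual real rate is (1+6.2%)/(1+5.1%) − 1 = 1.0466%.
Compounded over 6 years: (1 + 0.010466)^6 − 1 ≈ 0.06446.

6.446%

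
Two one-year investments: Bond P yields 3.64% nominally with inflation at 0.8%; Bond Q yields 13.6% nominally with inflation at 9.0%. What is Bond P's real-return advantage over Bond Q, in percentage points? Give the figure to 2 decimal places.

-1.40

Bond P real return: 1.0364/1.008 − 1 = 2.817%.
Bond Q real return: 1.136/1.090 − 1 = 4.220%.
Difference: 2.817 − 4.220 = -1.403 pp.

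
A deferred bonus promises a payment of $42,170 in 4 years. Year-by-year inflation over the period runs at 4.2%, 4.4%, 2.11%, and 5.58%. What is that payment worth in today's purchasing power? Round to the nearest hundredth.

$35,957.17

Price-level factor over 4 years: 1.042 × 1.044 × 1.0211 × 1.0558 ≈ 1.1727843217.
Purchasing power today: $42,170 divided by that factor.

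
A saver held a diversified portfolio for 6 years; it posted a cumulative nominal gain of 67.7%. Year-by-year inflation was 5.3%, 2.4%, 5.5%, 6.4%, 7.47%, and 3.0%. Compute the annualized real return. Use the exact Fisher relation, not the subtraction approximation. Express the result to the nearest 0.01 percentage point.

3.81%

Cumulative inflation factor: 1.053 × 1.024 × 1.055 × 1.064 × 1.0747 × 1.030 ≈ 1.33982.
Nominal growth factor: 1.67700. Real growth factor = 1.67700 / 1.33982 ≈ 1.25166.
Annualized: 1.25166^(1/6) − 1 ≈ 0.03812.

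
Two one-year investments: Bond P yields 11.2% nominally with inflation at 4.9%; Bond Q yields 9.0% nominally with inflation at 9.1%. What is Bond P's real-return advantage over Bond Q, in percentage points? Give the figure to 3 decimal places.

Bond P real return: 1.112/1.049 − 1 = 6.0057%.
Bond Q real return: 1.090/1.091 − 1 = -0.0917%.
Difference: 6.0057 − (-0.0917) = 6.0974 pp.

6.097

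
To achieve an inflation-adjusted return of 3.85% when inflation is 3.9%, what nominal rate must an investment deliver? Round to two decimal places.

7.90%

By the Fisher equation, 1 + r_nom = (1 + 3.85%)(1 + 3.9%) = 1.0385 × 1.039 = 1.0790015.
So r_nom = 7.90015%.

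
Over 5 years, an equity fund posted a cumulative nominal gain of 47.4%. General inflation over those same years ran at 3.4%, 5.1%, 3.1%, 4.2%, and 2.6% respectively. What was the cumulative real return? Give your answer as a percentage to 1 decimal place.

Cumulative inflation factor: 1.034 × 1.051 × 1.031 × 1.042 × 1.026 ≈ 1.19784.
Nominal growth factor: 1.47400. Real growth factor = 1.47400 / 1.19784 ≈ 1.23055.
Total real return ≈ 23.0553%.

23.1%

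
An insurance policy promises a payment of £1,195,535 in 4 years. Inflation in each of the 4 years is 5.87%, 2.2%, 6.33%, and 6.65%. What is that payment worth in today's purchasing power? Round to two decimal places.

Price-level factor over 4 years: 1.0587 × 1.022 × 1.0633 × 1.0665 ≈ 1.2269884724.
Purchasing power today: £1,195,535 divided by that factor.

£974,365.31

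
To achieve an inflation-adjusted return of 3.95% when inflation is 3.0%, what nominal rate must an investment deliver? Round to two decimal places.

By the Fisher equation, 1 + r_nom = (1 + 3.95%)(1 + 3.0%) = 1.0395 × 1.030 = 1.070685.
So r_nom = 7.0685%.

7.07%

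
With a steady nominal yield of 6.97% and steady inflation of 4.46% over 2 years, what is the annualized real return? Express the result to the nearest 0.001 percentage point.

2.403%

With constant rates the annual real return is the same each year: (1+6.97%)/(1+4.46%) − 1 = 0.02403.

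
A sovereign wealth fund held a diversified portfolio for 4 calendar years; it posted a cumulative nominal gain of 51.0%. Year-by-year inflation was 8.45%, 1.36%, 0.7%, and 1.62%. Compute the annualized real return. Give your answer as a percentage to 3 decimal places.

7.639%

Cumulative inflation factor: 1.0845 × 1.0136 × 1.007 × 1.0162 ≈ 1.12488.
Nominal growth factor: 1.51000. Real growth factor = 1.51000 / 1.12488 ≈ 1.34237.
Annualized: 1.34237^(1/4) − 1 ≈ 0.07639.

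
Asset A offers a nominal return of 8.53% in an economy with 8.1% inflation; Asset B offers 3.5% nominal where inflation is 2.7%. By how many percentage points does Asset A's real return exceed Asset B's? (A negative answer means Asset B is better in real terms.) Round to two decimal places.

-0.38

Asset A real return: 1.0853/1.081 − 1 = 0.398%.
Asset B real return: 1.035/1.027 − 1 = 0.779%.
Difference: 0.398 − 0.779 = -0.381 pp.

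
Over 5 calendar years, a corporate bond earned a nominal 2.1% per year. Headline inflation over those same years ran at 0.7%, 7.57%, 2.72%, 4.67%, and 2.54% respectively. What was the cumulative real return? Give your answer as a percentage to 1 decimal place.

Cumulative inflation factor: 1.007 × 1.0757 × 1.0272 × 1.0467 × 1.0254 ≈ 1.19424.
Nominal growth factor: 1.10950. Real growth factor = 1.10950 / 1.19424 ≈ 0.92905.
Total real return ≈ -7.0953%.

-7.1%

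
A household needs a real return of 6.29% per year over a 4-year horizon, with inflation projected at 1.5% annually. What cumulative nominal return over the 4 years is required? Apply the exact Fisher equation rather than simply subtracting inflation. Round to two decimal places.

35.47%

Required annual nominal rate: (1+6.29%)(1+1.5%) − 1 = 7.88435%.
Cumulative over 4 years: (1 + 0.0788435)^4 − 1 ≈ 0.35467.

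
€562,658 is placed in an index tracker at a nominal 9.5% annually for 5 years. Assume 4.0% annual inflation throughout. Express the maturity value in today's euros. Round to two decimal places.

Nominal value at maturity: €562,658 × (1 + 9.5%)^5 ≈ €885,758.02.
Price-level factor over 5 years: (1 + 4.0%)^5 = 1.2166529024.
The maturity value deflated by that factor is the answer in today's purchasing power.

€728,028.53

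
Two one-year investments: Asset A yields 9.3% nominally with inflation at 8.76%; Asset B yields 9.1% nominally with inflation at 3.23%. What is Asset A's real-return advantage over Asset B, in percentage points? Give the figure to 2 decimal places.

-5.19

Asset A real return: 1.093/1.0876 − 1 = 0.497%.
Asset B real return: 1.091/1.0323 − 1 = 5.686%.
Difference: 0.497 − 5.686 = -5.189 pp.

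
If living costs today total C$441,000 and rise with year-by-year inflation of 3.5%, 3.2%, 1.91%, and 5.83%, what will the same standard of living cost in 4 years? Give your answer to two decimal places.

C$508,024.01

Cumulative price-level factor: 1.035 × 1.032 × 1.0191 × 1.0583 ≈ 1.1519818717.
The nominal amount required is C$441,000 scaled up by that factor.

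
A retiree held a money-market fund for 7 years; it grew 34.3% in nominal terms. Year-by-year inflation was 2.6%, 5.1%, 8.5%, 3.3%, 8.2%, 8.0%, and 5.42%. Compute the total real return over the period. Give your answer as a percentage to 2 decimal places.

Cumulative inflation factor: 1.026 × 1.051 × 1.085 × 1.033 × 1.082 × 1.080 × 1.0542 ≈ 1.48886.
Nominal growth factor: 1.34300. Real growth factor = 1.34300 / 1.48886 ≈ 0.90203.
Total real return ≈ -9.7968%.

-9.80%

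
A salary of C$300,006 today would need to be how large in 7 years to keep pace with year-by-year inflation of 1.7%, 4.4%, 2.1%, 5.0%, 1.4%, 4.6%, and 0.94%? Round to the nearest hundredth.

Cumulative price-level factor: 1.017 × 1.044 × 1.021 × 1.050 × 1.014 × 1.046 × 1.0094 ≈ 1.2186231741.
The nominal amount required is C$300,006 scaled up by that factor.

C$365,594.26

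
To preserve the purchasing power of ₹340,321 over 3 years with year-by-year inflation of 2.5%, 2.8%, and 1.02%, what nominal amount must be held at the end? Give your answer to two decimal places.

Cumulative price-level factor: 1.025 × 1.028 × 1.0102 = 1.06444774.
The nominal amount required is ₹340,321 scaled up by that factor.

₹362,253.92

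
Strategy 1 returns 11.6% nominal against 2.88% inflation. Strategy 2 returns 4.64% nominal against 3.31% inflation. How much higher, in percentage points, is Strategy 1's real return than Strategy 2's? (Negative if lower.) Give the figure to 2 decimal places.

7.19

Strategy 1 real return: 1.116/1.0288 − 1 = 8.476%.
Strategy 2 real return: 1.0464/1.0331 − 1 = 1.287%.
Difference: 8.476 − 1.287 = 7.189 pp.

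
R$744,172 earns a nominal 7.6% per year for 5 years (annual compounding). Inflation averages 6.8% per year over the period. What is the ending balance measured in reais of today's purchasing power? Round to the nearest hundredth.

R$772,464.30

Nominal value at maturity: R$744,172 × (1 + 7.6%)^5 ≈ R$1,073,333.49.
Price-level factor over 5 years: (1 + 6.8%)^5 ≈ 1.3894926808.
Dividing the nominal maturity value by the price-level factor gives the value in today's money.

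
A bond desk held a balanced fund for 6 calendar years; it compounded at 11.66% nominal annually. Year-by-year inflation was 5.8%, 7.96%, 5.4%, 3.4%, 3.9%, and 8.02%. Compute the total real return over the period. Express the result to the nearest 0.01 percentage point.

38.73%

Cumulative inflation factor: 1.058 × 1.0796 × 1.054 × 1.034 × 1.039 × 1.0802 ≈ 1.39711.
Nominal growth factor: 1.93814. Real growth factor = 1.93814 / 1.39711 ≈ 1.38726.
Total real return ≈ 38.7255%.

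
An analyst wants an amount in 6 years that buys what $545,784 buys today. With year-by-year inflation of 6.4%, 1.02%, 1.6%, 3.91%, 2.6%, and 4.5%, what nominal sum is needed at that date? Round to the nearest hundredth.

Cumulative price-level factor: 1.064 × 1.0102 × 1.016 × 1.0391 × 1.026 × 1.045 ≈ 1.2166444971.
Multiplying $545,784 by the price-level factor gives the future nominal sum.

$664,025.10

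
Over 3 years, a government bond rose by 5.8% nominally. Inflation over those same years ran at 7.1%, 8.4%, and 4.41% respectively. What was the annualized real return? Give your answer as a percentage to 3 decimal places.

-4.433%

Cumulative inflation factor: 1.071 × 1.084 × 1.0441 ≈ 1.21216.
Nominal growth factor: 1.05800. Real growth factor = 1.05800 / 1.21216 ≈ 0.87282.
Annualized: 0.87282^(1/3) − 1 ≈ -0.04433.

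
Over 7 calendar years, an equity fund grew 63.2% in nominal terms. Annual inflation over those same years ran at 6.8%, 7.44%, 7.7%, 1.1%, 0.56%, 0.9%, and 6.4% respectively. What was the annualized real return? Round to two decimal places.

Cumulative inflation factor: 1.068 × 1.0744 × 1.077 × 1.011 × 1.0056 × 1.009 × 1.064 ≈ 1.34885.
Nominal growth factor: 1.63200. Real growth factor = 1.63200 / 1.34885 ≈ 1.20992.
Annualized: 1.20992^(1/7) − 1 ≈ 0.02760.

2.76%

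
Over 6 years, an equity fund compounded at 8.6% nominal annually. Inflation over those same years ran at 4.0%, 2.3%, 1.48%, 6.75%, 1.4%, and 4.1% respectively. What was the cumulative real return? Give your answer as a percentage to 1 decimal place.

34.8%

Cumulative inflation factor: 1.040 × 1.023 × 1.0148 × 1.0675 × 1.014 × 1.041 ≈ 1.21659.
Nominal growth factor: 1.64051. Real growth factor = 1.64051 / 1.21659 ≈ 1.34844.
Total real return ≈ 34.8444%.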